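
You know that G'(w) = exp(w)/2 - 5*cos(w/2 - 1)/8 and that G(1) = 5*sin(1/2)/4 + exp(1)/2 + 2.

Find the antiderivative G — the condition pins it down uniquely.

Integrate term by term and add the pieces.
A general antiderivative is exp(w)/2 - 5*sin(w/2 - 1)/4 + C.
The condition gives C = 5*sin(1/2)/4 + exp(1)/2 + 2 - (5*sin(1/2)/4 + exp(1)/2) = 2.
So G(w) = (2*exp(w) - 5*sin(w/2 - 1) + 8)/4.
Check: d/dw[(2*exp(w) - 5*sin(w/2 - 1) + 8)/4] = exp(w)/2 - 5*cos(w/2 - 1)/8 = G'(w).

G(w) = (2*exp(w) - 5*sin(w/2 - 1) + 8)/4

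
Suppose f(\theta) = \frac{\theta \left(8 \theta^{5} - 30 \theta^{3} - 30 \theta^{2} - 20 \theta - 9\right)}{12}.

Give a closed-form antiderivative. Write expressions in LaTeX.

An antiderivative is F(\theta) = \frac{\theta^{2} \left(48 \theta^{5} - 252 \theta^{3} - 315 \theta^{2} - 280 \theta - 189\right)}{504}.

For F(\theta) to be correct the identity F'(\theta) - f(\theta) = 0 must hold.
Check: d/d\theta[\frac{\theta^{2} \left(48 \theta^{5} - 252 \theta^{3} - 315 \theta^{2} - 280 \theta - 189\right)}{504}] = \frac{2 \theta^{6}}{3} - \frac{5 \theta^{4}}{2} - \frac{5 \theta^{3}}{2} - \frac{5 \theta^{2}}{3} - \frac{3 \theta}{4}, which equals f(\theta).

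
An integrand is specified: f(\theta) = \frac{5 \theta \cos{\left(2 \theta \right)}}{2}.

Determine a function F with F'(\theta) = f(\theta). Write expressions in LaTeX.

An antiderivative is F(\theta) = \frac{5 \theta \sin{\left(2 \theta \right)}}{4} + \frac{5 \cos{\left(2 \theta \right)}}{8}.

Whatever form F(\theta) takes, F'(\theta) = f(\theta) is non-negotiable.
Check: d/d\theta[\frac{5 \theta \sin{\left(2 \theta \right)}}{4} + \frac{5 \cos{\left(2 \theta \right)}}{8}] = \frac{5 \theta \cos{\left(2 \theta \right)}}{2} = f(\theta).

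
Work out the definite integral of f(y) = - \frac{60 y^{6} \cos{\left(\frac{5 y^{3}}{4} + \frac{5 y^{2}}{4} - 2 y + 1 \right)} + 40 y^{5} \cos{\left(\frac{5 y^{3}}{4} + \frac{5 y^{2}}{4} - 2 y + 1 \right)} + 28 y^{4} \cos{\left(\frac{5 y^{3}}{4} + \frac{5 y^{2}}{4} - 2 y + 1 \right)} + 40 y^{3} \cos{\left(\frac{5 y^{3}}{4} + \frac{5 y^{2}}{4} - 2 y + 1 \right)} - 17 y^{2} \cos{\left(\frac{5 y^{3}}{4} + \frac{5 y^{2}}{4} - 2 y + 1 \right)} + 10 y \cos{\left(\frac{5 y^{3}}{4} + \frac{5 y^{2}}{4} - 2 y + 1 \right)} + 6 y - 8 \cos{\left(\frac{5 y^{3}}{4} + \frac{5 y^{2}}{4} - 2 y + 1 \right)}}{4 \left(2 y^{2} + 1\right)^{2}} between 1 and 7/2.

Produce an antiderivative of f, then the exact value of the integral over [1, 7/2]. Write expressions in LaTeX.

An antiderivative F(y) passes only if d/dy[F] lands on f(y) exactly.
F(y) = - \frac{16 y^{2} \sin{\left(\frac{5 y^{3}}{4} + \frac{5 y^{2}}{4} - 2 y + 1 \right)} + 8 \sin{\left(\frac{5 y^{3}}{4} + \frac{5 y^{2}}{4} - 2 y + 1 \right)} - 3}{8 \left(2 y^{2} + 1\right)} is an antiderivative of f.
Check: d/dy[- \frac{16 y^{2} \sin{\left(\frac{5 y^{3}}{4} + \frac{5 y^{2}}{4} - 2 y + 1 \right)} + 8 \sin{\left(\frac{5 y^{3}}{4} + \frac{5 y^{2}}{4} - 2 y + 1 \right)} - 3}{8 \left(2 y^{2} + 1\right)}] = \frac{- 60 y^{6} \cos{\left(\frac{5 y^{3}}{4} + \frac{5 y^{2}}{4} - 2 y + 1 \right)} - 40 y^{5} \cos{\left(\frac{5 y^{3}}{4} + \frac{5 y^{2}}{4} - 2 y + 1 \right)} - 28 y^{4} \cos{\left(\frac{5 y^{3}}{4} + \frac{5 y^{2}}{4} - 2 y + 1 \right)} - 40 y^{3} \cos{\left(\frac{5 y^{3}}{4} + \frac{5 y^{2}}{4} - 2 y + 1 \right)} + 17 y^{2} \cos{\left(\frac{5 y^{3}}{4} + \frac{5 y^{2}}{4} - 2 y + 1 \right)} - 10 y \cos{\left(\frac{5 y^{3}}{4} + \frac{5 y^{2}}{4} - 2 y + 1 \right)} - 6 y + 8 \cos{\left(\frac{5 y^{3}}{4} + \frac{5 y^{2}}{4} - 2 y + 1 \right)}}{16 y^{4} + 16 y^{2} + 4}, which equals f(y).
F(7/2) = \frac{1}{68} - \sin{\left(\frac{2013}{32} \right)}; F(1) = \frac{1}{8} - \sin{\left(\frac{3}{2} \right)}.
Integral = F(7/2) - F(1) = - \frac{15}{136} - \sin{\left(\frac{2013}{32} \right)} + \sin{\left(\frac{3}{2} \right)}.

Antiderivative: F(y) = - \frac{16 y^{2} \sin{\left(\frac{5 y^{3}}{4} + \frac{5 y^{2}}{4} - 2 y + 1 \right)} + 8 \sin{\left(\frac{5 y^{3}}{4} + \frac{5 y^{2}}{4} - 2 y + 1 \right)} - 3}{8 \left(2 y^{2} + 1\right)}; value = - \frac{15}{136} - \sin{\left(\frac{2013}{32} \right)} + \sin{\left(\frac{3}{2} \right)}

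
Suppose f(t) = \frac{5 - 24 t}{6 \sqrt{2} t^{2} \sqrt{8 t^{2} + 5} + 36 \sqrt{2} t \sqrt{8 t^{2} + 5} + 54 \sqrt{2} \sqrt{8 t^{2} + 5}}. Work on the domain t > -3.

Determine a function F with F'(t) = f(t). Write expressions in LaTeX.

An antiderivative is F(t) = - \frac{\sqrt{2} \sqrt{8 t^{2} + 5}}{12 \left(t + 3\right)}.

f has the shape u'v + uv' for u = - \frac{1}{3 \left(2 t + 6\right)} and v = \sqrt{4 t^{2} + \frac{5}{2}} — it is the derivative of the product u*v.
Check: d/dt[- \frac{\sqrt{2} \sqrt{8 t^{2} + 5}}{12 \left(t + 3\right)}] = \frac{- 24 \sqrt{2} t + 5 \sqrt{2}}{12 t^{2} \sqrt{8 t^{2} + 5} + 72 t \sqrt{8 t^{2} + 5} + 108 \sqrt{8 t^{2} + 5}}, which equals f(t).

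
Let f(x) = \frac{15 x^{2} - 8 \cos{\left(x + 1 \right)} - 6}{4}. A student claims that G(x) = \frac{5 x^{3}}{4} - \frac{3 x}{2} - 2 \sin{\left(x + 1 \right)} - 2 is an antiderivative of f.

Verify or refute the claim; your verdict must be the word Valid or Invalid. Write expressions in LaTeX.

Valid: G'(x) = f(x).

d/dx[G] = \frac{15 x^{2}}{4} - 2 \cos{\left(x + 1 \right)} - \frac{3}{2}
This equals f(x) exactly, so the claim holds.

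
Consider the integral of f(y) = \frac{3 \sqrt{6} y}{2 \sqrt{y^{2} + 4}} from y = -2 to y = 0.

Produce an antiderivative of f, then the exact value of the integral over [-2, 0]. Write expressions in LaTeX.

The substitution u = \frac{3 y^{2}}{2} + 6 works: f is exactly (dF/du)*(du/dy) for that inner function.
F(y) = 3 \sqrt{\frac{3 y^{2}}{2} + 6} is an antiderivative of f.
Check: d/dy[3 \sqrt{\frac{3 y^{2}}{2} + 6}] = \frac{3 \sqrt{6} y}{2 \sqrt{y^{2} + 4}} = f(y).
F(0) = 3 \sqrt{6}; F(-2) = 6 \sqrt{3}.
Integral = F(0) - F(-2) = - 6 \sqrt{3} + 3 \sqrt{6}.

Antiderivative: F(y) = 3 \sqrt{\frac{3 y^{2}}{2} + 6}; value = - 6 \sqrt{3} + 3 \sqrt{6}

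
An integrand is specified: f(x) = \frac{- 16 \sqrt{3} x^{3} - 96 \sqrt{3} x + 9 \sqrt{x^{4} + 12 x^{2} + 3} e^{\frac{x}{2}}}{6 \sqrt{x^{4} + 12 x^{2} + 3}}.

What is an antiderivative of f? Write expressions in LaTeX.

An antiderivative is F(x) = \frac{- 4 \sqrt{3} \sqrt{x^{4} + 12 x^{2} + 3} + 9 e^{\frac{x}{2}}}{3}.

Differentiate the proposed F(x) back; it has to land on f(x) exactly.
Check: d/dx[\frac{- 4 \sqrt{3} \sqrt{x^{4} + 12 x^{2} + 3} + 9 e^{\frac{x}{2}}}{3}] = \frac{- 16 \sqrt{3} x^{3} - 96 \sqrt{3} x + 9 \sqrt{x^{4} + 12 x^{2} + 3} e^{\frac{x}{2}}}{6 \sqrt{x^{4} + 12 x^{2} + 3}} = f(x).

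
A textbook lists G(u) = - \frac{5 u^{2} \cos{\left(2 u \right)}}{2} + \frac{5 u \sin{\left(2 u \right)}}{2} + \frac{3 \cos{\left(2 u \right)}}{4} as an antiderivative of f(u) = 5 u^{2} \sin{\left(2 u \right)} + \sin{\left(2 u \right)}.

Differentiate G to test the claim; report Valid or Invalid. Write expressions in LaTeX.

Valid - differentiating G returns exactly f.

d/du[G] = 5 u^{2} \sin{\left(2 u \right)} + \sin{\left(2 u \right)}
This equals f(u) exactly, so the claim holds.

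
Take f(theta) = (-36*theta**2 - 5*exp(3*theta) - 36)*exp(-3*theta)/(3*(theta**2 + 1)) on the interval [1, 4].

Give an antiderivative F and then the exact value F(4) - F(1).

Antiderivative: F(theta) = (-5*exp(3*theta)*atan(theta) + 12)*exp(-3*theta)/3; value = -5*atan(4)/3 - 4*exp(-3) + 4*exp(-12) + 5*pi/12

Any candidate F(theta) must reproduce f(theta) exactly when differentiated.
F(theta) = (-5*exp(3*theta)*atan(theta) + 12)*exp(-3*theta)/3 is an antiderivative of f.
Check: d/dtheta[(-5*exp(3*theta)*atan(theta) + 12)*exp(-3*theta)/3] = (-36*theta**2 - 5*exp(3*theta) - 36)/(3*theta**2*exp(3*theta) + 3*exp(3*theta)), which equals f(theta).
F(4) = -5*atan(4)/3 + 4*exp(-12); F(1) = -5*pi/12 + 4*exp(-3).
Integral = F(4) - F(1) = -5*atan(4)/3 - 4*exp(-3) + 4*exp(-12) + 5*pi/12.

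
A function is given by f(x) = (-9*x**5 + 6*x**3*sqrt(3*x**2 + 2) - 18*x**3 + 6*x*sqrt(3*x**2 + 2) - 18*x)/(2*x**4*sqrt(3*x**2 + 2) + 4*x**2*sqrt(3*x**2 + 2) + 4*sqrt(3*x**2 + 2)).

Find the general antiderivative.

F(x) = -3*sqrt(3*x**2 + 2)/2 + 3*log(x**4/2 + x**2 + 1)/4 + C

Whatever form F(x) takes, F'(x) = f(x) is non-negotiable.
Check: d/dx[-3*sqrt(3*x**2 + 2)/2 + 3*log(x**4/2 + x**2 + 1)/4] = (-9*x**5 + 6*x**3*sqrt(3*x**2 + 2) - 18*x**3 + 6*x*sqrt(3*x**2 + 2) - 18*x)/(2*x**4*sqrt(3*x**2 + 2) + 4*x**2*sqrt(3*x**2 + 2) + 4*sqrt(3*x**2 + 2)) = f(x).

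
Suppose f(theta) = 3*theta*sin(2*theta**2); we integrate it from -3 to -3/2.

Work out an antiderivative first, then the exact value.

f matches the chain-rule pattern g'(h)*h' with inner function h(theta) = 2*theta**2; substituting u = h(theta) collapses the integral.
F(theta) = -3*cos(2*theta**2)/4 is an antiderivative of f.
Check: d/dtheta[-3*cos(2*theta**2)/4] = 3*theta*sin(2*theta**2) = f(theta).
F(-3/2) = -3*cos(9/2)/4; F(-3) = -3*cos(18)/4.
Integral = F(-3/2) - F(-3) = -3*cos(9/2)/4 + 3*cos(18)/4.

Antiderivative: F(theta) = -3*cos(2*theta**2)/4; value = -3*cos(9/2)/4 + 3*cos(18)/4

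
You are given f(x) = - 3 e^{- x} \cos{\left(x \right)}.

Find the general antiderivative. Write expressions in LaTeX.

Since d/dx undoes antidifferentiation here, F'(x) = f(x) is required of F(x).
Check: d/dx[\frac{\left(- 3 \sin{\left(x \right)} + 3 \cos{\left(x \right)}\right) e^{- x}}{2}] = - 3 e^{- x} \cos{\left(x \right)} = f(x).

F(x) = \frac{\left(- 3 \sin{\left(x \right)} + 3 \cos{\left(x \right)}\right) e^{- x}}{2} + C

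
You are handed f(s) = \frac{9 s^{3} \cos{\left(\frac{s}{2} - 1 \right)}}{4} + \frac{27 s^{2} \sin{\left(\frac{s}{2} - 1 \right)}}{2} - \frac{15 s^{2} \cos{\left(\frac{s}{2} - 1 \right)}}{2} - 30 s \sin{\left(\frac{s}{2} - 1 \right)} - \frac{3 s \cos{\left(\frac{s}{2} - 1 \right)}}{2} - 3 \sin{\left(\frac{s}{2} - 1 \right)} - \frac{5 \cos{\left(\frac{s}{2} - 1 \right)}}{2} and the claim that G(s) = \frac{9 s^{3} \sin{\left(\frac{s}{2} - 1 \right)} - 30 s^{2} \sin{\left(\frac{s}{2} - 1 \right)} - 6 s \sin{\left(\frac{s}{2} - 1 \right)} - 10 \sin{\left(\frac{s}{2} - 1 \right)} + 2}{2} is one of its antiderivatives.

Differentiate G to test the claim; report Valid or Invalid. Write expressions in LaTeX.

Valid - the claim checks out under differentiation.

d/ds[G] = \frac{9 s^{3} \cos{\left(\frac{s}{2} - 1 \right)}}{4} + \frac{27 s^{2} \sin{\left(\frac{s}{2} - 1 \right)}}{2} - \frac{15 s^{2} \cos{\left(\frac{s}{2} - 1 \right)}}{2} - 30 s \sin{\left(\frac{s}{2} - 1 \right)} - \frac{3 s \cos{\left(\frac{s}{2} - 1 \right)}}{2} - 3 \sin{\left(\frac{s}{2} - 1 \right)} - \frac{5 \cos{\left(\frac{s}{2} - 1 \right)}}{2}
This equals f(s) exactly, so the claim holds.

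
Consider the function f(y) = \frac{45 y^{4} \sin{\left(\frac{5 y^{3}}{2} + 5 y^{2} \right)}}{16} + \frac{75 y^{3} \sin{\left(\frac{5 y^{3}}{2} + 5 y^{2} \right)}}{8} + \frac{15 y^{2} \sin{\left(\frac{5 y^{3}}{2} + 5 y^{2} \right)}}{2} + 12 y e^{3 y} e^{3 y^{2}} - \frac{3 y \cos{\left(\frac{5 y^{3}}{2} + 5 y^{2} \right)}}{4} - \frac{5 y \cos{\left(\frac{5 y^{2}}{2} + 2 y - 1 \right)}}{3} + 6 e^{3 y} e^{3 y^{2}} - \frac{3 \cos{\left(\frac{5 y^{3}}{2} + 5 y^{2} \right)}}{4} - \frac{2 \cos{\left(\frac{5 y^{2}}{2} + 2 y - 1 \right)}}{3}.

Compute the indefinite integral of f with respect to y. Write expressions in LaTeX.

F(y) = \frac{- 9 y \left(y + 2\right) \cos{\left(\frac{5 y^{3}}{2} + 5 y^{2} \right)} + 48 e^{3 y^{2} + 3 y} - 8 \sin{\left(\frac{5 y^{2}}{2} + 2 y - 1 \right)}}{24} + C

Integrate term by term and add the pieces.
Check: d/dy[\frac{- 9 y \left(y + 2\right) \cos{\left(\frac{5 y^{3}}{2} + 5 y^{2} \right)} + 48 e^{3 y^{2} + 3 y} - 8 \sin{\left(\frac{5 y^{2}}{2} + 2 y - 1 \right)}}{24}] = \frac{45 y^{4} \sin{\left(\frac{5 y^{3}}{2} + 5 y^{2} \right)}}{16} + \frac{75 y^{3} \sin{\left(\frac{5 y^{3}}{2} + 5 y^{2} \right)}}{8} + \frac{15 y^{2} \sin{\left(\frac{5 y^{3}}{2} + 5 y^{2} \right)}}{2} + 12 y e^{3 y} e^{3 y^{2}} - \frac{3 y \cos{\left(\frac{5 y^{3}}{2} + 5 y^{2} \right)}}{4} - \frac{5 y \cos{\left(\frac{5 y^{2}}{2} + 2 y - 1 \right)}}{3} + 6 e^{3 y} e^{3 y^{2}} - \frac{3 \cos{\left(\frac{5 y^{3}}{2} + 5 y^{2} \right)}}{4} - \frac{2 \cos{\left(\frac{5 y^{2}}{2} + 2 y - 1 \right)}}{3} = f(y).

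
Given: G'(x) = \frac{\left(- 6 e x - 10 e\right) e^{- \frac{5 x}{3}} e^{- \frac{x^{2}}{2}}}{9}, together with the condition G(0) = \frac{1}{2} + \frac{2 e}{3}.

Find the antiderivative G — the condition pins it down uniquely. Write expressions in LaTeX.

G(x) = \frac{3 + 4 e e^{- \frac{5 x}{3}} e^{- \frac{x^{2}}{2}}}{6}

The substitution u = - \frac{x^{2}}{2} - \frac{5 x}{3} + 1 works: G'(x) is exactly (dG/du)*(du/dx) for that inner function.
A general antiderivative is \frac{2 e^{- \frac{x^{2}}{2} - \frac{5 x}{3} + 1}}{3} + C.
The condition gives C = \frac{1}{2} + \frac{2 e}{3} - (\frac{2 e}{3}) = \frac{1}{2}.
So G(x) = \frac{3 + 4 e e^{- \frac{5 x}{3}} e^{- \frac{x^{2}}{2}}}{6}.
Check: d/dx[\frac{3 + 4 e e^{- \frac{5 x}{3}} e^{- \frac{x^{2}}{2}}}{6}] = \frac{\left(- 6 e x - 10 e\right) e^{- \frac{5 x}{3}} e^{- \frac{x^{2}}{2}}}{9} = G'(x).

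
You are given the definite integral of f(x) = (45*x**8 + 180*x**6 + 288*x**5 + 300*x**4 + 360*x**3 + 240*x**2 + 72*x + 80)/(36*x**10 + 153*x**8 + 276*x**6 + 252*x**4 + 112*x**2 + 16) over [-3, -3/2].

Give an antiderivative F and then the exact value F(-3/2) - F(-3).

A candidate is checked by its d/dx: the result must match f(x).
F(x) = (15*x**4*atan(2*x) + 30*x**2*atan(2*x) + 20*atan(2*x) - 12)/(6*x**4 + 12*x**2 + 8) is an antiderivative of f.
Check: d/dx[(15*x**4*atan(2*x) + 30*x**2*atan(2*x) + 20*atan(2*x) - 12)/(6*x**4 + 12*x**2 + 8)] = (45*x**8 + 180*x**6 + 288*x**5 + 300*x**4 + 360*x**3 + 240*x**2 + 72*x + 80)/(36*x**10 + 153*x**8 + 276*x**6 + 252*x**4 + 112*x**2 + 16) = f(x).
F(-3/2) = -5*atan(3)/2 - 96/523; F(-3) = -5*atan(6)/2 - 6/301.
Integral = F(-3/2) - F(-3) = -5*atan(3)/2 - 25758/157423 + 5*atan(6)/2.

Antiderivative: F(x) = (15*x**4*atan(2*x) + 30*x**2*atan(2*x) + 20*atan(2*x) - 12)/(6*x**4 + 12*x**2 + 8); value = -5*atan(3)/2 - 25758/157423 + 5*atan(6)/2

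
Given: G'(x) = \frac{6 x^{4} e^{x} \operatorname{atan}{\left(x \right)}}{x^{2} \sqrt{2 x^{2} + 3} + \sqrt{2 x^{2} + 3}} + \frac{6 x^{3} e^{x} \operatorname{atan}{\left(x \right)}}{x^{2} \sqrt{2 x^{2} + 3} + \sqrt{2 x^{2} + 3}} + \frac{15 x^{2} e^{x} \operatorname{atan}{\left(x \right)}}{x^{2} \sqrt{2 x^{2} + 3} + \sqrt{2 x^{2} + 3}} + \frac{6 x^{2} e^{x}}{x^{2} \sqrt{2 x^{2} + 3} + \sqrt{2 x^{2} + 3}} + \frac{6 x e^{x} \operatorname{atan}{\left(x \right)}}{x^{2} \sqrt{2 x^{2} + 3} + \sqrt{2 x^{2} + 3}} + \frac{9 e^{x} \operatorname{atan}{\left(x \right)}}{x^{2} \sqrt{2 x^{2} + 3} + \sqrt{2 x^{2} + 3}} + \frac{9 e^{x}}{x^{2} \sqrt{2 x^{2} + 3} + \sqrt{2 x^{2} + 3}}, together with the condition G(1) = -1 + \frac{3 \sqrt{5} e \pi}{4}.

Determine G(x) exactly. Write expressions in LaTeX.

G(x) = 3 \sqrt{2 x^{2} + 3} e^{x} \operatorname{atan}{\left(x \right)} - 1

The integrand splits into summands that can be handled one at a time.
A general antiderivative is 3 \sqrt{2 x^{2} + 3} e^{x} \operatorname{atan}{\left(x \right)} + C.
The condition gives C = -1 + \frac{3 \sqrt{5} e \pi}{4} - (\frac{3 \sqrt{5} e \pi}{4}) = -1.
So G(x) = 3 \sqrt{2 x^{2} + 3} e^{x} \operatorname{atan}{\left(x \right)} - 1.
Check: d/dx[3 \sqrt{2 x^{2} + 3} e^{x} \operatorname{atan}{\left(x \right)} - 1] = \frac{6 x^{4} e^{x} \operatorname{atan}{\left(x \right)} + 6 x^{3} e^{x} \operatorname{atan}{\left(x \right)} + 15 x^{2} e^{x} \operatorname{atan}{\left(x \right)} + 6 x^{2} e^{x} + 6 x e^{x} \operatorname{atan}{\left(x \right)} + 9 e^{x} \operatorname{atan}{\left(x \right)} + 9 e^{x}}{x^{2} \sqrt{2 x^{2} + 3} + \sqrt{2 x^{2} + 3}}, which equals G'(x).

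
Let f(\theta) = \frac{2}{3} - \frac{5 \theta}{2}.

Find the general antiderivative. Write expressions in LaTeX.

A candidate is checked by its d/d\theta: the result must match f(\theta).
Check: d/d\theta[- \frac{5 \theta^{2}}{4} + \frac{2 \theta}{3}] = \frac{2}{3} - \frac{5 \theta}{2} = f(\theta).

F(\theta) = - \frac{5 \theta^{2}}{4} + \frac{2 \theta}{3} + C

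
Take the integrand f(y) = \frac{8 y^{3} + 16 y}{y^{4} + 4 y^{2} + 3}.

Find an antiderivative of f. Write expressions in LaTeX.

f matches the chain-rule pattern g'(h)*h' with inner function h(y) = y^{4} + 4 y^{2} + 3; substituting u = h(y) collapses the integral.
Check: d/dy[2 \log{\left(y^{4} + 4 y^{2} + 3 \right)}] = \frac{8 y^{3} + 16 y}{y^{4} + 4 y^{2} + 3} = f(y).

An antiderivative is F(y) = 2 \log{\left(y^{4} + 4 y^{2} + 3 \right)}.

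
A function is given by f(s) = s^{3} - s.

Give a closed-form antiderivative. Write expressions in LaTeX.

An antiderivative is F(s) = \frac{s^{4}}{4} - \frac{s^{2}}{2}.

Integrate term by term and add the pieces.
Check: d/ds[\frac{s^{4}}{4} - \frac{s^{2}}{2}] = s^{3} - s = f(s).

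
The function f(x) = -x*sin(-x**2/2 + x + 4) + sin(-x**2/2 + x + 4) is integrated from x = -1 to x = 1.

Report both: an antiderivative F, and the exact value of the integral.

Antiderivative: F(x) = -cos(-x**2/2 + x + 4); value = cos(5/2) - cos(9/2)

The substitution u = -x**2/2 + x + 4 works: f is exactly (dF/du)*(du/dx) for that inner function.
F(x) = -cos(-x**2/2 + x + 4) is an antiderivative of f.
Check: d/dx[-cos(-x**2/2 + x + 4)] = -x*sin(-x**2/2 + x + 4) + sin(-x**2/2 + x + 4) = f(x).
F(1) = -cos(9/2); F(-1) = -cos(5/2).
Integral = F(1) - F(-1) = cos(5/2) - cos(9/2).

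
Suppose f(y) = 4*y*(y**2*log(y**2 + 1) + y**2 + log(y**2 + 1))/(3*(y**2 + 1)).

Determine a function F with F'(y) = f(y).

f has the shape u'v + uv' for u = 2*y**2/3 and v = log(y**2 + 1) — it is the derivative of the product u*v.
Check: d/dy[2*y**2*log(y**2 + 1)/3] = (4*y**3*log(y**2 + 1) + 4*y**3 + 4*y*log(y**2 + 1))/(3*y**2 + 3), which equals f(y).

An antiderivative is F(y) = 2*y**2*log(y**2 + 1)/3.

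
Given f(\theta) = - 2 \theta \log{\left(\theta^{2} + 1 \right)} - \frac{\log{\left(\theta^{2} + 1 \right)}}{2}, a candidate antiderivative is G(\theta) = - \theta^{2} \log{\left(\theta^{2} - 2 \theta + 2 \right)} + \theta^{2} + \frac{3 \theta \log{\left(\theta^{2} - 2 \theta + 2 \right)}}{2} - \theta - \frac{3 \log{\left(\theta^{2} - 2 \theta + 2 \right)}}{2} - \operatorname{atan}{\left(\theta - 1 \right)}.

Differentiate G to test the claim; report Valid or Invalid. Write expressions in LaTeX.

Invalid: d/d\theta[G] - f = 2 \theta \log{\left(\theta^{2} + 1 \right)} - 2 \theta \log{\left(\theta^{2} - 2 \theta + 2 \right)} + \frac{\log{\left(\theta^{2} + 1 \right)}}{2} + \frac{3 \log{\left(\theta^{2} - 2 \theta + 2 \right)}}{2}, which is not 0.

d/d\theta[G] = - 2 \theta \log{\left(\theta^{2} - 2 \theta + 2 \right)} + \frac{3 \log{\left(\theta^{2} - 2 \theta + 2 \right)}}{2}
d/d\theta[G] - f(\theta) = 2 \theta \log{\left(\theta^{2} + 1 \right)} - 2 \theta \log{\left(\theta^{2} - 2 \theta + 2 \right)} + \frac{\log{\left(\theta^{2} + 1 \right)}}{2} + \frac{3 \log{\left(\theta^{2} - 2 \theta + 2 \right)}}{2} != 0.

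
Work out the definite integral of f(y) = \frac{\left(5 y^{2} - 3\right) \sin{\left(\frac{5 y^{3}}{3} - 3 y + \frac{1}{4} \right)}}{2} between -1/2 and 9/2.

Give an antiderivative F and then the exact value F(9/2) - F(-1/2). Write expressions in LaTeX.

f matches the chain-rule pattern g'(h)*h' with inner function h(y) = \frac{5 y^{3}}{3} - 3 y + \frac{1}{4}; substituting u = h(y) collapses the integral.
F(y) = - \frac{\cos{\left(\frac{5 y^{3}}{3} - 3 y + \frac{1}{4} \right)}}{2} is an antiderivative of f.
Check: d/dy[- \frac{\cos{\left(\frac{5 y^{3}}{3} - 3 y + \frac{1}{4} \right)}}{2}] = \frac{5 y^{2} \sin{\left(\frac{5 y^{3}}{3} - 3 y + \frac{1}{4} \right)}}{2} - \frac{3 \sin{\left(\frac{5 y^{3}}{3} - 3 y + \frac{1}{4} \right)}}{2}, which equals f(y).
F(9/2) = - \frac{\cos{\left(\frac{1109}{8} \right)}}{2}; F(-1/2) = - \frac{\cos{\left(\frac{37}{24} \right)}}{2}.
Integral = F(9/2) - F(-1/2) = - \frac{\cos{\left(\frac{1109}{8} \right)}}{2} + \frac{\cos{\left(\frac{37}{24} \right)}}{2}.

Antiderivative: F(y) = - \frac{\cos{\left(\frac{5 y^{3}}{3} - 3 y + \frac{1}{4} \right)}}{2}; value = - \frac{\cos{\left(\frac{1109}{8} \right)}}{2} + \frac{\cos{\left(\frac{37}{24} \right)}}{2}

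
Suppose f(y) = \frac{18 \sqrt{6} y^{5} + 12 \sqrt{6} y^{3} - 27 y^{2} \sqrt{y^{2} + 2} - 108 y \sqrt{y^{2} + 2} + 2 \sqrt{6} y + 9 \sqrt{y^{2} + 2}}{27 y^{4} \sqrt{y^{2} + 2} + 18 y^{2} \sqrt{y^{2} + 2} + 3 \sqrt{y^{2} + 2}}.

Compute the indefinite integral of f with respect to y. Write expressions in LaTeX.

F(y) = \frac{9 y + 2 \sqrt{6} \sqrt{y^{2} + 2} \left(3 y^{2} + 1\right) + 18}{3 \left(3 y^{2} + 1\right)} + C

Check any antiderivative F(y) by computing F'(y) and comparing it with f(y).
Check: d/dy[\frac{9 y + 2 \sqrt{6} \sqrt{y^{2} + 2} \left(3 y^{2} + 1\right) + 18}{3 \left(3 y^{2} + 1\right)}] = \frac{18 \sqrt{6} y^{5} + 12 \sqrt{6} y^{3} - 27 y^{2} \sqrt{y^{2} + 2} - 108 y \sqrt{y^{2} + 2} + 2 \sqrt{6} y + 9 \sqrt{y^{2} + 2}}{27 y^{4} \sqrt{y^{2} + 2} + 18 y^{2} \sqrt{y^{2} + 2} + 3 \sqrt{y^{2} + 2}} = f(y).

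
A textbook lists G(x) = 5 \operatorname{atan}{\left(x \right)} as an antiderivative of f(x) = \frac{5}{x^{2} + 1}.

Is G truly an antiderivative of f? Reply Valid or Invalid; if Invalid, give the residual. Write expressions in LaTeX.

d/dx[G] = \frac{5}{x^{2} + 1}
This equals f(x) exactly, so the claim holds.

Valid - differentiating G returns exactly f.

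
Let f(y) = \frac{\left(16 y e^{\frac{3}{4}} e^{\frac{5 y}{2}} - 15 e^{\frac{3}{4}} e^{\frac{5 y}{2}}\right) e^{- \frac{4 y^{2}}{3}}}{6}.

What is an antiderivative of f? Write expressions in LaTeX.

An antiderivative is F(y) = - e^{\frac{3}{4}} e^{\frac{5 y}{2}} e^{- \frac{4 y^{2}}{3}}.

The substitution u = - \frac{4 y^{2}}{3} + \frac{5 y}{2} + \frac{3}{4} works: f is exactly (dF/du)*(du/dy) for that inner function.
Check: d/dy[- e^{\frac{3}{4}} e^{\frac{5 y}{2}} e^{- \frac{4 y^{2}}{3}}] = \frac{\left(16 y e^{\frac{3}{4}} e^{\frac{5 y}{2}} - 15 e^{\frac{3}{4}} e^{\frac{5 y}{2}}\right) e^{- \frac{4 y^{2}}{3}}}{6} = f(y).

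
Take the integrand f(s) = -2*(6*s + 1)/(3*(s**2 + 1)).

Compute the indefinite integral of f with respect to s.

F(s) = -2*log(s**2 + 1) - 2*atan(s)/3 + C

Recover f(s) by differentiating a candidate F(s); any mismatch rules it out.
Check: d/ds[-2*log(s**2 + 1) - 2*atan(s)/3] = (-12*s - 2)/(3*s**2 + 3), which equals f(s).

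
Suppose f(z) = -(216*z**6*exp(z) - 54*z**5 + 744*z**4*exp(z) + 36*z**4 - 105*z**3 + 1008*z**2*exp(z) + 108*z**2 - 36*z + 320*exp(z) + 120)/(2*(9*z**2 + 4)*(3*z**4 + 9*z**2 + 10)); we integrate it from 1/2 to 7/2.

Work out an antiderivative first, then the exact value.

Antiderivative: F(z) = -4*exp(z) + log(z**4/2 + 3*z**2/2 + 5/3)/4 - atan(3*z/2); value = -4*exp(7/2) - atan(21/4) - log(199/96)/4 + atan(3/4) + log(9127/96)/4 + 4*exp(1/2)

For F(z) to be correct the identity F'(z) - f(z) = 0 must hold.
F(z) = -4*exp(z) + log(z**4/2 + 3*z**2/2 + 5/3)/4 - atan(3*z/2) is an antiderivative of f.
Check: d/dz[-4*exp(z) + log(z**4/2 + 3*z**2/2 + 5/3)/4 - atan(3*z/2)] = (-216*z**6*exp(z) + 54*z**5 - 744*z**4*exp(z) - 36*z**4 + 105*z**3 - 1008*z**2*exp(z) - 108*z**2 + 36*z - 320*exp(z) - 120)/(54*z**6 + 186*z**4 + 252*z**2 + 80), which equals f(z).
F(7/2) = -4*exp(7/2) - atan(21/4) + log(9127/96)/4; F(1/2) = -4*exp(1/2) - atan(3/4) + log(199/96)/4.
Integral = F(7/2) - F(1/2) = -4*exp(7/2) - atan(21/4) - log(199/96)/4 + atan(3/4) + log(9127/96)/4 + 4*exp(1/2).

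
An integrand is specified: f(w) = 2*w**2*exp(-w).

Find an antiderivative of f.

f has the shape u'v + uv' for u = -2*w**2 - 4*w - 4 and v = exp(-w) — it is the derivative of the product u*v.
Check: d/dw[-2*(w**2 + 2*w + 2)*exp(-w)] = 2*w**2*exp(-w) = f(w).

An antiderivative is F(w) = -2*(w**2 + 2*w + 2)*exp(-w).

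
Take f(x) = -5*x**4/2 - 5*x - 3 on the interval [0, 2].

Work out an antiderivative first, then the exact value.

Antiderivative: F(x) = -(x**5 + 5*x**2 + 6*x - 5)/2; value = -32

The integrand splits into summands that can be handled one at a time.
F(x) = -(x**5 + 5*x**2 + 6*x - 5)/2 is an antiderivative of f.
Check: d/dx[-(x**5 + 5*x**2 + 6*x - 5)/2] = -5*x**4/2 - 5*x - 3 = f(x).
F(2) = -59/2; F(0) = 5/2.
Integral = F(2) - F(0) = -32.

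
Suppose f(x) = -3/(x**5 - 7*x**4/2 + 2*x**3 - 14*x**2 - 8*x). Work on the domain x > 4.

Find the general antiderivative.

Factor the denominator (x*(x - 4)*(2*x + 1)*(x**2 + 4)) and decompose: f = -3*(3*x + 7)/(170*(x**2 + 4)) - 32/(51*(2*x + 1)) - 1/(120*(x - 4)) + 3/(8*x); each piece integrates to a log, atan, or power term.
Check: d/dx[3*log(x)/8 - log(x - 4)/120 - 16*log(x + 1/2)/51 - 9*log(x**2 + 4)/340 - 21*atan(x/2)/340] = -6/(2*x**5 - 7*x**4 + 4*x**3 - 28*x**2 - 16*x), which equals f(x).

F(x) = 3*log(x)/8 - log(x - 4)/120 - 16*log(x + 1/2)/51 - 9*log(x**2 + 4)/340 - 21*atan(x/2)/340 + C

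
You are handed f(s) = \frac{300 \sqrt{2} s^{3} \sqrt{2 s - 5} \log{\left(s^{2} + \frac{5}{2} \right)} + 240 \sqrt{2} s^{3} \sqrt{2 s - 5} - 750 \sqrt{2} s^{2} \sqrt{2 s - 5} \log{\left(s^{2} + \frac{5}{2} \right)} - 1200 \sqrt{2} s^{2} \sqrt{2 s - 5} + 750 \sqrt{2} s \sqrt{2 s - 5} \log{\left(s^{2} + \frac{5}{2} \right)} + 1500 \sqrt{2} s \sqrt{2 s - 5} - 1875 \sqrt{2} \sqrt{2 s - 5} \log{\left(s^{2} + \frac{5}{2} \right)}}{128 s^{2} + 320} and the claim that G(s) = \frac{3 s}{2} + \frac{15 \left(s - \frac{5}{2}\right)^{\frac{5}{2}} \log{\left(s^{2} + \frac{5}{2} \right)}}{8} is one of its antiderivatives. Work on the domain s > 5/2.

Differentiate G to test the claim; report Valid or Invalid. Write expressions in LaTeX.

Invalid: d/ds[G] - f = \frac{3}{2}, which is not 0.

d/ds[G] = \frac{300 \sqrt{2} s^{3} \sqrt{2 s - 5} \log{\left(s^{2} + \frac{5}{2} \right)} + 240 \sqrt{2} s^{3} \sqrt{2 s - 5} - 750 \sqrt{2} s^{2} \sqrt{2 s - 5} \log{\left(s^{2} + \frac{5}{2} \right)} - 1200 \sqrt{2} s^{2} \sqrt{2 s - 5} + 192 s^{2} + 750 \sqrt{2} s \sqrt{2 s - 5} \log{\left(s^{2} + \frac{5}{2} \right)} + 1500 \sqrt{2} s \sqrt{2 s - 5} - 1875 \sqrt{2} \sqrt{2 s - 5} \log{\left(s^{2} + \frac{5}{2} \right)} + 480}{128 s^{2} + 320}
d/ds[G] - f(s) = \frac{3}{2} != 0.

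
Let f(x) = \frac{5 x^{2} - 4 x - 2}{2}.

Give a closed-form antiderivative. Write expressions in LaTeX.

An antiderivative is F(x) = \frac{x \left(5 x^{2} - 6 x - 6\right)}{6}.

For F(x) to be correct the identity F'(x) - f(x) = 0 must hold.
Check: d/dx[\frac{x \left(5 x^{2} - 6 x - 6\right)}{6}] = \frac{5 x^{2}}{2} - 2 x - 1, which equals f(x).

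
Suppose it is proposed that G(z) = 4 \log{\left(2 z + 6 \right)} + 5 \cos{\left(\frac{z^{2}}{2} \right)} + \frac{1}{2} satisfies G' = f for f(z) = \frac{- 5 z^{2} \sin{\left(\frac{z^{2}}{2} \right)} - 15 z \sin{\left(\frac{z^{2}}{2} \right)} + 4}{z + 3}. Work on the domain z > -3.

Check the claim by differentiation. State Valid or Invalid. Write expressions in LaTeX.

Valid: G'(z) = f(z).

d/dz[G] = \frac{- 5 z^{2} \sin{\left(\frac{z^{2}}{2} \right)} - 15 z \sin{\left(\frac{z^{2}}{2} \right)} + 4}{z + 3}
This equals f(z) exactly, so the claim holds.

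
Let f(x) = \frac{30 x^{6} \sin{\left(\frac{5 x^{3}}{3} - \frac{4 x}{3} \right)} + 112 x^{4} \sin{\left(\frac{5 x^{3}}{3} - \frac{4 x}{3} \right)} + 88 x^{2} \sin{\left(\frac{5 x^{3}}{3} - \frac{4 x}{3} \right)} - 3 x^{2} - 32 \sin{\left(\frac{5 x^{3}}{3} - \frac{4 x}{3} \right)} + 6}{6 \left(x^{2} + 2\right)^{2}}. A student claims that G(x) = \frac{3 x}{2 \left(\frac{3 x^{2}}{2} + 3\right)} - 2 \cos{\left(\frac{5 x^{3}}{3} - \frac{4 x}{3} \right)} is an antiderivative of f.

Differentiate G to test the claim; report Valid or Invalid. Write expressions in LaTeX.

d/dx[G] = \frac{30 x^{6} \sin{\left(\frac{5 x^{3}}{3} - \frac{4 x}{3} \right)} + 112 x^{4} \sin{\left(\frac{5 x^{3}}{3} - \frac{4 x}{3} \right)} + 88 x^{2} \sin{\left(\frac{5 x^{3}}{3} - \frac{4 x}{3} \right)} - 3 x^{2} - 32 \sin{\left(\frac{5 x^{3}}{3} - \frac{4 x}{3} \right)} + 6}{3 x^{4} + 12 x^{2} + 12}
d/dx[G] - f(x) = \frac{30 x^{6} \sin{\left(\frac{5 x^{3}}{3} - \frac{4 x}{3} \right)} + 112 x^{4} \sin{\left(\frac{5 x^{3}}{3} - \frac{4 x}{3} \right)} + 88 x^{2} \sin{\left(\frac{5 x^{3}}{3} - \frac{4 x}{3} \right)} - 3 x^{2} - 32 \sin{\left(\frac{5 x^{3}}{3} - \frac{4 x}{3} \right)} + 6}{6 x^{4} + 24 x^{2} + 24} != 0.

Invalid: d/dx[G] - f = \frac{30 x^{6} \sin{\left(\frac{5 x^{3}}{3} - \frac{4 x}{3} \right)} + 112 x^{4} \sin{\left(\frac{5 x^{3}}{3} - \frac{4 x}{3} \right)} + 88 x^{2} \sin{\left(\frac{5 x^{3}}{3} - \frac{4 x}{3} \right)} - 3 x^{2} - 32 \sin{\left(\frac{5 x^{3}}{3} - \frac{4 x}{3} \right)} + 6}{6 x^{4} + 24 x^{2} + 24}, which is not 0.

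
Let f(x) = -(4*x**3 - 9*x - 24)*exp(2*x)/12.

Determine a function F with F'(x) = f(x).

An antiderivative is F(x) = -x**3*exp(2*x)/6 + x**2*exp(2*x)/4 + x*exp(2*x)/8 + 15*exp(2*x)/16.

Recognize the product-rule pattern: f = u'v + uv' with u = -x**3/6 + x**2/4 + x/8 + 15/16, v = exp(2*x), so integration by parts undoes it.
Check: d/dx[-x**3*exp(2*x)/6 + x**2*exp(2*x)/4 + x*exp(2*x)/8 + 15*exp(2*x)/16] = -x**3*exp(2*x)/3 + 3*x*exp(2*x)/4 + 2*exp(2*x), which equals f(x).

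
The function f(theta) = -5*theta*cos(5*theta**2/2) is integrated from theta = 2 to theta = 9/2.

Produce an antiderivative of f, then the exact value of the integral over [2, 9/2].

Antiderivative: F(theta) = -sin(5*theta**2/2); value = sin(10) - sin(405/8)

The substitution u = 5*theta**2/2 works: f is exactly (dF/du)*(du/dtheta) for that inner function.
F(theta) = -sin(5*theta**2/2) is an antiderivative of f.
Check: d/dtheta[-sin(5*theta**2/2)] = -5*theta*cos(5*theta**2/2) = f(theta).
F(9/2) = -sin(405/8); F(2) = -sin(10).
Integral = F(9/2) - F(2) = sin(10) - sin(405/8).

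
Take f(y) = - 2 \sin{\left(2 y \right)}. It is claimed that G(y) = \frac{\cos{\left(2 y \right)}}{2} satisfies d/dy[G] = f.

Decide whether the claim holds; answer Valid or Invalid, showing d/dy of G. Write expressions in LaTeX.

d/dy[G] = - \sin{\left(2 y \right)}
d/dy[G] - f(y) = \sin{\left(2 y \right)} != 0.

Invalid: d/dy[G] - f = \sin{\left(2 y \right)}, which is not 0.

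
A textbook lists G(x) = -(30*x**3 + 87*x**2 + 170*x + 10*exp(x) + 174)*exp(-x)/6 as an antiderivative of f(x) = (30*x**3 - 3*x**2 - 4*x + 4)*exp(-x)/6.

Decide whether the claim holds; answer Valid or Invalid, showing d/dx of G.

Valid. The derivative of G reproduces f.

d/dx[G] = (30*x**3 - 3*x**2 - 4*x + 4)*exp(-x)/6
This equals f(x) exactly, so the claim holds.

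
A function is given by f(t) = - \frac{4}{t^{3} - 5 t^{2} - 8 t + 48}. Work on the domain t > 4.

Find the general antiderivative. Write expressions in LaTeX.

F(t) = \frac{4 \left(\left(t - 4\right) \log{\left(t - 4 \right)} - \left(t - 4\right) \log{\left(t + 3 \right)} + 7\right)}{49 \left(t - 4\right)} + C

Factor the denominator (\left(t - 4\right)^{2} \left(t + 3\right)) and decompose: f = - \frac{4}{49 \left(t + 3\right)} + \frac{4}{49 \left(t - 4\right)} - \frac{4}{7 \left(t - 4\right)^{2}}; each piece integrates to a log, atan, or power term.
Check: d/dt[\frac{4 \left(\left(t - 4\right) \log{\left(t - 4 \right)} - \left(t - 4\right) \log{\left(t + 3 \right)} + 7\right)}{49 \left(t - 4\right)}] = - \frac{4}{t^{3} - 5 t^{2} - 8 t + 48} = f(t).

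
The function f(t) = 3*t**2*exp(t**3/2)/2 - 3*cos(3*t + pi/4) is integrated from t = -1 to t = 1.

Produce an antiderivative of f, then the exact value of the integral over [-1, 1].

The integrand splits into summands that can be handled one at a time.
F(t) = exp(t**3/2) - sin(3*t + pi/4) is an antiderivative of f.
Check: d/dt[exp(t**3/2) - sin(3*t + pi/4)] = 3*t**2*exp(t**3/2)/2 - 3*cos(3*t + pi/4) = f(t).
F(1) = -sin(pi/4 + 3) + exp(1/2); F(-1) = exp(-1/2) - cos(pi/4 + 3).
Integral = F(1) - F(-1) = cos(pi/4 + 3) - exp(-1/2) - sin(pi/4 + 3) + exp(1/2).

Antiderivative: F(t) = exp(t**3/2) - sin(3*t + pi/4); value = cos(pi/4 + 3) - exp(-1/2) - sin(pi/4 + 3) + exp(1/2)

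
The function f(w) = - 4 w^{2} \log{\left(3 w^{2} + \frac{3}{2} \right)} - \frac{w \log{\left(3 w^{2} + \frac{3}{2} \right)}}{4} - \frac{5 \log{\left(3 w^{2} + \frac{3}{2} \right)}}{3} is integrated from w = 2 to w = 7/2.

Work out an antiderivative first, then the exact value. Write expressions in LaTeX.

The integrand splits into summands that can be handled one at a time.
F(w) = - \frac{4 w^{3} \log{\left(w^{2} + \frac{1}{2} \right)}}{3} - \frac{4 w^{3} \log{\left(3 \right)}}{3} + \frac{8 w^{3}}{9} - \frac{w^{2} \log{\left(w^{2} + \frac{1}{2} \right)}}{8} - \frac{w^{2} \log{\left(3 \right)}}{8} + \frac{w^{2}}{8} - \frac{5 w \log{\left(w^{2} + \frac{1}{2} \right)}}{3} - \frac{5 w \log{\left(3 \right)}}{3} + 2 w - \frac{\log{\left(w^{2} + \frac{1}{2} \right)}}{16} - \sqrt{2} \operatorname{atan}{\left(\sqrt{2} w \right)} is an antiderivative of f.
Check: d/dw[- \frac{4 w^{3} \log{\left(w^{2} + \frac{1}{2} \right)}}{3} - \frac{4 w^{3} \log{\left(3 \right)}}{3} + \frac{8 w^{3}}{9} - \frac{w^{2} \log{\left(w^{2} + \frac{1}{2} \right)}}{8} - \frac{w^{2} \log{\left(3 \right)}}{8} + \frac{w^{2}}{8} - \frac{5 w \log{\left(w^{2} + \frac{1}{2} \right)}}{3} - \frac{5 w \log{\left(3 \right)}}{3} + 2 w - \frac{\log{\left(w^{2} + \frac{1}{2} \right)}}{16} - \sqrt{2} \operatorname{atan}{\left(\sqrt{2} w \right)}] = - 4 w^{2} \log{\left(w^{2} + \frac{1}{2} \right)} - 4 w^{2} \log{\left(3 \right)} - \frac{w \log{\left(w^{2} + \frac{1}{2} \right)}}{4} - \frac{w \log{\left(3 \right)}}{4} - \frac{5 \log{\left(w^{2} + \frac{1}{2} \right)}}{3} - \frac{5 \log{\left(3 \right)}}{3}, which equals f(w).
F(7/2) = - \frac{2067 \log{\left(\frac{51}{4} \right)}}{32} - \frac{2065 \log{\left(3 \right)}}{32} - \sqrt{2} \operatorname{atan}{\left(\frac{7 \sqrt{2}}{2} \right)} + \frac{13433}{288}; F(2) = - \frac{233 \log{\left(\frac{9}{2} \right)}}{16} - \frac{29 \log{\left(3 \right)}}{2} - \sqrt{2} \operatorname{atan}{\left(2 \sqrt{2} \right)} + \frac{209}{18}.
Integral = F(7/2) - F(2) = - \frac{2065 \log{\left(\frac{153}{4} \right)}}{32} - \sqrt{2} \operatorname{atan}{\left(\frac{7 \sqrt{2}}{2} \right)} - \frac{\log{\left(\frac{51}{4} \right)}}{16} + \frac{\log{\left(\frac{9}{2} \right)}}{16} + \sqrt{2} \operatorname{atan}{\left(2 \sqrt{2} \right)} + \frac{1121}{32} + \frac{29 \log{\left(\frac{27}{2} \right)}}{2}.

Antiderivative: F(w) = - \frac{4 w^{3} \log{\left(w^{2} + \frac{1}{2} \right)}}{3} - \frac{4 w^{3} \log{\left(3 \right)}}{3} + \frac{8 w^{3}}{9} - \frac{w^{2} \log{\left(w^{2} + \frac{1}{2} \right)}}{8} - \frac{w^{2} \log{\left(3 \right)}}{8} + \frac{w^{2}}{8} - \frac{5 w \log{\left(w^{2} + \frac{1}{2} \right)}}{3} - \frac{5 w \log{\left(3 \right)}}{3} + 2 w - \frac{\log{\left(w^{2} + \frac{1}{2} \right)}}{16} - \sqrt{2} \operatorname{atan}{\left(\sqrt{2} w \right)}; value = - \frac{2065 \log{\left(\frac{153}{4} \right)}}{32} - \sqrt{2} \operatorname{atan}{\left(\frac{7 \sqrt{2}}{2} \right)} - \frac{\log{\left(\frac{51}{4} \right)}}{16} + \frac{\log{\left(\frac{9}{2} \right)}}{16} + \sqrt{2} \operatorname{atan}{\left(2 \sqrt{2} \right)} + \frac{1121}{32} + \frac{29 \log{\left(\frac{27}{2} \right)}}{2}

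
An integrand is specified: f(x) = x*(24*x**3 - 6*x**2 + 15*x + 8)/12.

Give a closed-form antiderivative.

An antiderivative is F(x) = x**2*(48*x**3 - 15*x**2 + 50*x + 40)/120.

Differentiate the proposed F(x) back; it has to land on f(x) exactly.
Check: d/dx[x**2*(48*x**3 - 15*x**2 + 50*x + 40)/120] = 2*x**4 - x**3/2 + 5*x**2/4 + 2*x/3, which equals f(x).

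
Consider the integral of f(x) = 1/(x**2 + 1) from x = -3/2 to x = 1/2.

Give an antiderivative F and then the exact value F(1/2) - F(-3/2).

A first test for any F(x): its x-derivative must equal f(x) identically.
F(x) = atan(x) is an antiderivative of f.
Check: d/dx[atan(x)] = 1/(x**2 + 1) = f(x).
F(1/2) = atan(1/2); F(-3/2) = -atan(3/2).
Integral = F(1/2) - F(-3/2) = atan(1/2) + atan(3/2).

Antiderivative: F(x) = atan(x); value = atan(1/2) + atan(3/2)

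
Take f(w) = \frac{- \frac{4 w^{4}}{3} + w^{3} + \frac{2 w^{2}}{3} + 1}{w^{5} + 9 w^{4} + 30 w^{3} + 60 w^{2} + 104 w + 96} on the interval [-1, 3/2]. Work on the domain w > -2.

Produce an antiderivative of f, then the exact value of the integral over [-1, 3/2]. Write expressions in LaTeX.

Antiderivative: F(w) = - \frac{77 \log{\left(w + 2 \right)}}{48} + \frac{128 \log{\left(w + 3 \right)}}{13} - \frac{1181 \log{\left(w + 4 \right)}}{120} + \frac{277 \log{\left(w^{2} + 4 \right)}}{2080} - \frac{19 \operatorname{atan}{\left(\frac{w}{2} \right)}}{1040}; value = - \frac{1181 \log{\left(\frac{11}{2} \right)}}{120} - \frac{128 \log{\left(2 \right)}}{13} - \frac{77 \log{\left(\frac{7}{2} \right)}}{48} - \frac{277 \log{\left(5 \right)}}{2080} - \frac{19 \operatorname{atan}{\left(\frac{3}{4} \right)}}{1040} - \frac{19 \operatorname{atan}{\left(\frac{1}{2} \right)}}{1040} + \frac{277 \log{\left(\frac{25}{4} \right)}}{2080} + \frac{1181 \log{\left(3 \right)}}{120} + \frac{128 \log{\left(\frac{9}{2} \right)}}{13}

The denominator factors as 3 \left(w + 2\right) \left(w + 3\right) \left(w + 4\right) \left(w^{2} + 4\right); partial fractions split f into directly integrable pieces: \frac{277 w - 38}{1040 \left(w^{2} + 4\right)} - \frac{1181}{120 \left(w + 4\right)} + \frac{128}{13 \left(w + 3\right)} - \frac{77}{48 \left(w + 2\right)}.
F(w) = - \frac{77 \log{\left(w + 2 \right)}}{48} + \frac{128 \log{\left(w + 3 \right)}}{13} - \frac{1181 \log{\left(w + 4 \right)}}{120} + \frac{277 \log{\left(w^{2} + 4 \right)}}{2080} - \frac{19 \operatorname{atan}{\left(\frac{w}{2} \right)}}{1040} is an antiderivative of f.
Check: d/dw[- \frac{77 \log{\left(w + 2 \right)}}{48} + \frac{128 \log{\left(w + 3 \right)}}{13} - \frac{1181 \log{\left(w + 4 \right)}}{120} + \frac{277 \log{\left(w^{2} + 4 \right)}}{2080} - \frac{19 \operatorname{atan}{\left(\frac{w}{2} \right)}}{1040}] = \frac{- 4 w^{4} + 3 w^{3} + 2 w^{2} + 3}{3 w^{5} + 27 w^{4} + 90 w^{3} + 180 w^{2} + 312 w + 288}, which equals f(w).
F(3/2) = - \frac{1181 \log{\left(\frac{11}{2} \right)}}{120} - \frac{77 \log{\left(\frac{7}{2} \right)}}{48} - \frac{19 \operatorname{atan}{\left(\frac{3}{4} \right)}}{1040} + \frac{277 \log{\left(\frac{25}{4} \right)}}{2080} + \frac{128 \log{\left(\frac{9}{2} \right)}}{13}; F(-1) = - \frac{1181 \log{\left(3 \right)}}{120} + \frac{19 \operatorname{atan}{\left(\frac{1}{2} \right)}}{1040} + \frac{277 \log{\left(5 \right)}}{2080} + \frac{128 \log{\left(2 \right)}}{13}.
Integral = F(3/2) - F(-1) = - \frac{1181 \log{\left(\frac{11}{2} \right)}}{120} - \frac{128 \log{\left(2 \right)}}{13} - \frac{77 \log{\left(\frac{7}{2} \right)}}{48} - \frac{277 \log{\left(5 \right)}}{2080} - \frac{19 \operatorname{atan}{\left(\frac{3}{4} \right)}}{1040} - \frac{19 \operatorname{atan}{\left(\frac{1}{2} \right)}}{1040} + \frac{277 \log{\left(\frac{25}{4} \right)}}{2080} + \frac{1181 \log{\left(3 \right)}}{120} + \frac{128 \log{\left(\frac{9}{2} \right)}}{13}.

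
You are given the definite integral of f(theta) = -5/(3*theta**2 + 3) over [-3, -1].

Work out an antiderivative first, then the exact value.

Since d/dtheta undoes antidifferentiation here, F'(theta) = f(theta) is required of F(theta).
F(theta) = -5*atan(theta)/3 is an antiderivative of f.
Check: d/dtheta[-5*atan(theta)/3] = -5/(3*theta**2 + 3) = f(theta).
F(-1) = 5*pi/12; F(-3) = 5*atan(3)/3.
Integral = F(-1) - F(-3) = -5*atan(3)/3 + 5*pi/12.

Antiderivative: F(theta) = -5*atan(theta)/3; value = -5*atan(3)/3 + 5*pi/12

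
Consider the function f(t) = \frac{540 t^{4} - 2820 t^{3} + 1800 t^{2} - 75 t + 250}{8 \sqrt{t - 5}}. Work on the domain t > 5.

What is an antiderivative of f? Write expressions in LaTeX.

An antiderivative is F(t) = 15 t^{4} \sqrt{t - 5} - 15 t^{3} \sqrt{t - 5} - \frac{25 t \sqrt{t - 5}}{4}.

f has the shape u'v + uv' for u = 5 \sqrt{t - 5} and v = 3 t^{4} - 3 t^{3} - \frac{5 t}{4} — it is the derivative of the product u*v.
Check: d/dt[15 t^{4} \sqrt{t - 5} - 15 t^{3} \sqrt{t - 5} - \frac{25 t \sqrt{t - 5}}{4}] = \frac{540 t^{4} - 2820 t^{3} + 1800 t^{2} - 75 t + 250}{8 \sqrt{t - 5}} = f(t).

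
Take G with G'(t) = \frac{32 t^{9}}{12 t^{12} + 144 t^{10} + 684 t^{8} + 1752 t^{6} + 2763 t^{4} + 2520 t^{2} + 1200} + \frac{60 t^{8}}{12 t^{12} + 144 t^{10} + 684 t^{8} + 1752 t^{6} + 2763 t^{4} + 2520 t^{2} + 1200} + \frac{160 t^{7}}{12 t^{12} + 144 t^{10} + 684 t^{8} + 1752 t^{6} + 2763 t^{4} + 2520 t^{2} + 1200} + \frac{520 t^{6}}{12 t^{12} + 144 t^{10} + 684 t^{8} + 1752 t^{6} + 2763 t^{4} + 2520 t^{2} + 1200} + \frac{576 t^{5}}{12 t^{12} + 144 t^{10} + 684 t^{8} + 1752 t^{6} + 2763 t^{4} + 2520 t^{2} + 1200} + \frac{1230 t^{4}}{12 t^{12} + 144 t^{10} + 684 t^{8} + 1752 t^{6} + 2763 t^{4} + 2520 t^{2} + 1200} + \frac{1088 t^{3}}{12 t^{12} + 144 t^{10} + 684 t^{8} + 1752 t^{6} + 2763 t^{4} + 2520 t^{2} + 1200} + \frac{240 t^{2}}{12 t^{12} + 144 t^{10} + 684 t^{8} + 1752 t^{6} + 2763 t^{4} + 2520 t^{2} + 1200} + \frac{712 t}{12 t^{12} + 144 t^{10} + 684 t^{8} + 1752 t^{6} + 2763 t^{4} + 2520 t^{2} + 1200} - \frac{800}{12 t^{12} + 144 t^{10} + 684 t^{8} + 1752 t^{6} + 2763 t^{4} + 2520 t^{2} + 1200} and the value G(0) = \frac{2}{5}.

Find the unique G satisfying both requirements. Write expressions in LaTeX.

The integrand splits into summands that can be handled one at a time.
A general antiderivative is \frac{- \frac{5 t}{3} - \frac{2}{3}}{t^{4} + 2 t^{2} + \frac{5}{2}} - \frac{4}{3 \left(t^{2} + 4\right)} + C.
The condition gives C = \frac{2}{5} - (- \frac{3}{5}) = 1.
So G(t) = \frac{6 t^{6} + 28 t^{4} - 10 t^{3} + 43 t^{2} - 40 t + 24}{3 \left(t^{2} + 4\right) \left(2 t^{4} + 4 t^{2} + 5\right)}.
Check: d/dt[\frac{6 t^{6} + 28 t^{4} - 10 t^{3} + 43 t^{2} - 40 t + 24}{3 \left(t^{2} + 4\right) \left(2 t^{4} + 4 t^{2} + 5\right)}] = \frac{32 t^{9} + 60 t^{8} + 160 t^{7} + 520 t^{6} + 576 t^{5} + 1230 t^{4} + 1088 t^{3} + 240 t^{2} + 712 t - 800}{12 t^{12} + 144 t^{10} + 684 t^{8} + 1752 t^{6} + 2763 t^{4} + 2520 t^{2} + 1200}, which equals G'(t).

G(t) = \frac{6 t^{6} + 28 t^{4} - 10 t^{3} + 43 t^{2} - 40 t + 24}{3 \left(t^{2} + 4\right) \left(2 t^{4} + 4 t^{2} + 5\right)}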